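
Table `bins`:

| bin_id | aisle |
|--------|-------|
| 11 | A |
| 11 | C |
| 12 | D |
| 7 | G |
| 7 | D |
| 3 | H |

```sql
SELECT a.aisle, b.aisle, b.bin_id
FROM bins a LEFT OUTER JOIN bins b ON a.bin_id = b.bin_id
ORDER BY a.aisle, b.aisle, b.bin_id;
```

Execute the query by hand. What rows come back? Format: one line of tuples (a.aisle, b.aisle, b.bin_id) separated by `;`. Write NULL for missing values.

(A, A, 11); (A, C, 11); (C, A, 11); (C, C, 11); (D, D, 7); (D, D, 12); (D, G, 7); (G, D, 7); (G, G, 7); (H, H, 3)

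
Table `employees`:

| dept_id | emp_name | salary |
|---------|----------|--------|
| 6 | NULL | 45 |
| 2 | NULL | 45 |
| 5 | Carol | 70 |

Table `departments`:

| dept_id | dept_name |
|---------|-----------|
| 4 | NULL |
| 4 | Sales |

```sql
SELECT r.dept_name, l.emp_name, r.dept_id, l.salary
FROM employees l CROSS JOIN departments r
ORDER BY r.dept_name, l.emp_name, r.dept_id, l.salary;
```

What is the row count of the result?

CROSS JOIN pairs every row of `employees` with every row of `departments`: 3 × 2 = 6 rows.

6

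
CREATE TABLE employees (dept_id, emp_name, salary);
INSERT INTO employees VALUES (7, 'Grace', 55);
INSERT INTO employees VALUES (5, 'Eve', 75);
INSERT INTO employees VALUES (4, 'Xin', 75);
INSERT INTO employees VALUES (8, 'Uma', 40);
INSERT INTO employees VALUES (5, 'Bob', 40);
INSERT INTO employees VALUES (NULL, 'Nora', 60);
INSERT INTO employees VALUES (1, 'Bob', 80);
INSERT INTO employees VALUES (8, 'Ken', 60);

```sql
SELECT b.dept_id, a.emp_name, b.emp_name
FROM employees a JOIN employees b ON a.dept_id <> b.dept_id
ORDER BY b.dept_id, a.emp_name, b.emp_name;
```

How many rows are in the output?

38

INNER JOIN keeps only pairs where the ON condition holds.
Matching on a.dept_id <> b.dept_id. A NULL in a compared column never satisfies the condition.
Matched pairs: 38.
Total: 38 rows.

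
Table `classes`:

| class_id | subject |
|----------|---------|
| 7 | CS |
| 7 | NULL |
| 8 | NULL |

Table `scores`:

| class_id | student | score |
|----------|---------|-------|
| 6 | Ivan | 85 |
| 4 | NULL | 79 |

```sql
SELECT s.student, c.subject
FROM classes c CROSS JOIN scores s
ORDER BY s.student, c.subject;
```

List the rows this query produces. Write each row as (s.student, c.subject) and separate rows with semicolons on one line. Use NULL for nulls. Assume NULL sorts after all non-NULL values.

(Ivan, CS); (Ivan, NULL); (Ivan, NULL); (NULL, CS); (NULL, NULL); (NULL, NULL)

CROSS JOIN pairs every row of `classes` with every row of `scores`: 3 × 2 = 6 rows.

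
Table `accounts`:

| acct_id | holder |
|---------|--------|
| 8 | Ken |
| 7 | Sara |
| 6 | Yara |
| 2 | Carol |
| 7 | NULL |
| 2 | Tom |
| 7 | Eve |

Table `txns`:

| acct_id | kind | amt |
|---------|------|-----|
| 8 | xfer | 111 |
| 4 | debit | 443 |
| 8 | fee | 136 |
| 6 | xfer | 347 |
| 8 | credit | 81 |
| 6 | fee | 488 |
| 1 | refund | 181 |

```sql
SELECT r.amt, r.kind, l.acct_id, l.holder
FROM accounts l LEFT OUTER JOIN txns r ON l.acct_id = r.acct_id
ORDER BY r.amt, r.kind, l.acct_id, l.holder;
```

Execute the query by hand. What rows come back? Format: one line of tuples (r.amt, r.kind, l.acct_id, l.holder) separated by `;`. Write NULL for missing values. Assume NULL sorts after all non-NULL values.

LEFT JOIN keeps every row from `accounts`; unmatched rows get NULL for `txns`'s columns.
Matching on l.acct_id = r.acct_id.
- acct_id=8: 3 matching r row(s), so 3 row(s) emitted.
- acct_id=7: no r row matches, row kept with r columns NULL.
- acct_id=6: 2 matching r row(s), so 2 row(s) emitted.
- acct_id=2: no r row matches, row kept with r columns NULL.
- acct_id=7: no r row matches, row kept with r columns NULL.
- acct_id=2: no r row matches, row kept with r columns NULL.
- acct_id=7: no r row matches, row kept with r columns NULL.
After projecting and ordering:
r.amt | r.kind | l.acct_id | l.holder
81 | credit | 8 | Ken
111 | xfer | 8 | Ken
136 | fee | 8 | Ken
347 | xfer | 6 | Yara
488 | fee | 6 | Yara
NULL | NULL | 2 | Carol
NULL | NULL | 2 | Tom
NULL | NULL | 7 | Eve
NULL | NULL | 7 | Sara
NULL | NULL | 7 | NULL

(81, credit, 8, Ken); (111, xfer, 8, Ken); (136, fee, 8, Ken); (347, xfer, 6, Yara); (488, fee, 6, Yara); (NULL, NULL, 2, Carol); (NULL, NULL, 2, Tom); (NULL, NULL, 7, Eve); (NULL, NULL, 7, Sara); (NULL, NULL, 7, NULL)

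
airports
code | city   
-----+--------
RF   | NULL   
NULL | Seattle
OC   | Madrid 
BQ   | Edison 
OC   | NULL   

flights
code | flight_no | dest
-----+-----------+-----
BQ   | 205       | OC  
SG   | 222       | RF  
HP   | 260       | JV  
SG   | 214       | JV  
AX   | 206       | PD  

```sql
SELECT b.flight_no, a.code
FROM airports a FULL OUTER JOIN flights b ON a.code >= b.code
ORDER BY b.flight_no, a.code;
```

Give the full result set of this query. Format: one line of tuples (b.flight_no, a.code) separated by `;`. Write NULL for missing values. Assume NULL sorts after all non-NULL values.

(205, BQ); (205, OC); (205, OC); (205, RF); (206, BQ); (206, OC); (206, OC); (206, RF); (214, NULL); (222, NULL); (260, OC); (260, OC); (260, RF); (NULL, NULL)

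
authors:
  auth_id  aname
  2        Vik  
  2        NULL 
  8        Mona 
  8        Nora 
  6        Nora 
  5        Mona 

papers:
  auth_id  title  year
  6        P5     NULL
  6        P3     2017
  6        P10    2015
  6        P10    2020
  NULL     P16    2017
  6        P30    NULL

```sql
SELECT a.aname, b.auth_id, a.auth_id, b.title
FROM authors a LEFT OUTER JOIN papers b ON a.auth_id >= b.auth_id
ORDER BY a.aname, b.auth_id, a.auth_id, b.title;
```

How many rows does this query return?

LEFT JOIN keeps every row from `authors`; unmatched rows get NULL for `papers`'s columns.
Matching on a.auth_id >= b.auth_id. A NULL in a compared column never satisfies the condition.
- auth_id=2: no b row matches, row kept with b columns NULL.
- auth_id=2: no b row matches, row kept with b columns NULL.
- auth_id=8: 5 matching b row(s), so 5 row(s) emitted.
- auth_id=8: 5 matching b row(s), so 5 row(s) emitted.
- auth_id=6: 5 matching b row(s), so 5 row(s) emitted.
- auth_id=5: no b row matches, row kept with b columns NULL.
Total: 15 matched + 3 padded = 18 rows.

18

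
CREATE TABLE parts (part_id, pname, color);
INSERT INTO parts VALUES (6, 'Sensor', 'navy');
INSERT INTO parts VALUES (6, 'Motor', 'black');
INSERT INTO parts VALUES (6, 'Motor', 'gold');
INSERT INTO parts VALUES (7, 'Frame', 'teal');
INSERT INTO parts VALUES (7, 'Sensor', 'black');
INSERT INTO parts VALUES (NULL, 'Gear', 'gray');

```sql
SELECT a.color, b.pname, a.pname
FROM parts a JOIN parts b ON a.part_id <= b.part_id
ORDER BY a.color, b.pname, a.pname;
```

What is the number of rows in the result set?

19

INNER JOIN keeps only pairs where the ON condition holds.
Matching on a.part_id <= b.part_id. A NULL in a compared column never satisfies the condition.
- a[0] part_id=6 → 5 match(es) in b → 5 row(s).
- a[1] part_id=6 → 5 match(es) in b → 5 row(s).
- a[2] part_id=6 → 5 match(es) in b → 5 row(s).
- a[3] part_id=7 → 2 match(es) in b → 2 row(s).
- a[4] part_id=7 → 2 match(es) in b → 2 row(s).
- a[5] part_id=NULL → no match; dropped.
Total: 19 rows.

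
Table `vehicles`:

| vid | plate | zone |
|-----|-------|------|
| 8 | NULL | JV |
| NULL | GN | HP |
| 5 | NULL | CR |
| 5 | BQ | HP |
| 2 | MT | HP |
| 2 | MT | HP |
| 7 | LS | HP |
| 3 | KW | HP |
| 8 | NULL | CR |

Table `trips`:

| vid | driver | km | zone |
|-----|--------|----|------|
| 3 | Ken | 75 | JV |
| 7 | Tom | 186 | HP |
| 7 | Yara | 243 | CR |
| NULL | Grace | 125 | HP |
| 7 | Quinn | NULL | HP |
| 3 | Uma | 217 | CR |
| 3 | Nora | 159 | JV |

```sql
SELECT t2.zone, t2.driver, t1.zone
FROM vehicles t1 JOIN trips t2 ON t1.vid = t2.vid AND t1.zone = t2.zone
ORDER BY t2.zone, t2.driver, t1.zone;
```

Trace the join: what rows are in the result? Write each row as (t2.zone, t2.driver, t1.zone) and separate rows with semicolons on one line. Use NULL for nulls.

INNER JOIN keeps only pairs where the ON condition holds.
Matching on t1.vid = t2.vid AND t1.zone = t2.zone. A NULL in a compared column never satisfies the condition.
- t1[0] vid=8, zone=JV → no match; dropped.
- t1[1] vid=NULL, zone=HP → no match; dropped.
- t1[2] vid=5, zone=CR → no match; dropped.
- t1[3] vid=5, zone=HP → no match; dropped.
- t1[4] vid=2, zone=HP → no match; dropped.
- t1[5] vid=2, zone=HP → no match; dropped.
- t1[6] vid=7, zone=HP → 2 match(es) in t2 → 2 row(s).
- t1[7] vid=3, zone=HP → no match; dropped.
- t1[8] vid=8, zone=CR → no match; dropped.
After projecting and ordering:
t2.zone | t2.driver | t1.zone
HP | Quinn | HP
HP | Tom | HP

(HP, Quinn, HP); (HP, Tom, HP)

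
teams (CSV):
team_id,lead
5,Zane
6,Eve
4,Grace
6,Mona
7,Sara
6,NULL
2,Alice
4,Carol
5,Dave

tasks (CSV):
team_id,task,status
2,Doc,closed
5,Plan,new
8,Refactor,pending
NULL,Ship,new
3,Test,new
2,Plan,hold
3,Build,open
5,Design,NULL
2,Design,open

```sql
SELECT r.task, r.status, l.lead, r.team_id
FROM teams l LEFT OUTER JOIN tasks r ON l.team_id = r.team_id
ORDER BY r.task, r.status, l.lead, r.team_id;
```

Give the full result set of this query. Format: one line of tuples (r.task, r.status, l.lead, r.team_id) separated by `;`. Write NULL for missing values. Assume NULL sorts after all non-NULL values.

(Design, open, Alice, 2); (Design, NULL, Dave, 5); (Design, NULL, Zane, 5); (Doc, closed, Alice, 2); (Plan, hold, Alice, 2); (Plan, new, Dave, 5); (Plan, new, Zane, 5); (NULL, NULL, Carol, NULL); (NULL, NULL, Eve, NULL); (NULL, NULL, Grace, NULL); (NULL, NULL, Mona, NULL); (NULL, NULL, Sara, NULL); (NULL, NULL, NULL, NULL)

LEFT JOIN keeps every row from `teams`; unmatched rows get NULL for `tasks`'s columns.
Matching on l.team_id = r.team_id. A NULL in a compared column never satisfies the condition.
- l (team_id=5) pairs with 2 row(s) of r.
- l (team_id=6) has no partner → padded with NULL.
- l (team_id=4) has no partner → padded with NULL.
- l (team_id=6) has no partner → padded with NULL.
- l (team_id=7) has no partner → padded with NULL.
- l (team_id=6) has no partner → padded with NULL.
- l (team_id=2) pairs with 3 row(s) of r.
- l (team_id=4) has no partner → padded with NULL.
- l (team_id=5) pairs with 2 row(s) of r.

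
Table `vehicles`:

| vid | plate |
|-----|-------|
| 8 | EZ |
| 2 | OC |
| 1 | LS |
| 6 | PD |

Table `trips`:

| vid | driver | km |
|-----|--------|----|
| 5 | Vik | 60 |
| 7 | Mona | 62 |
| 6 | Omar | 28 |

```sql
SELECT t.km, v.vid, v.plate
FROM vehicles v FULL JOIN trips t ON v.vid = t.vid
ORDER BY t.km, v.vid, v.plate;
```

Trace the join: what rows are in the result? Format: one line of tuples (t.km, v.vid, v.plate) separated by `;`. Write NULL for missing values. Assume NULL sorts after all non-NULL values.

(28, 6, PD); (60, NULL, NULL); (62, NULL, NULL); (NULL, 1, LS); (NULL, 2, OC); (NULL, 8, EZ)

FULL OUTER JOIN keeps every row from both sides; unmatched rows get NULL for the other side's columns.
Matching on v.vid = t.vid.
Matched pairs: 1; unmatched v rows kept: 3; unmatched t rows kept: 2.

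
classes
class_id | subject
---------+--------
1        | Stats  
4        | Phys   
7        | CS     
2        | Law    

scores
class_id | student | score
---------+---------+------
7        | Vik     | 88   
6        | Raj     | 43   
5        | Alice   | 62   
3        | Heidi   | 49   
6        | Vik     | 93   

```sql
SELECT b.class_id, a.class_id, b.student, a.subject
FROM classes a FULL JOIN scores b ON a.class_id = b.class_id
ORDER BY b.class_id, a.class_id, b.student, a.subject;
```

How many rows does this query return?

FULL OUTER JOIN keeps every row from both sides; unmatched rows get NULL for the other side's columns.
Matching on a.class_id = b.class_id.
Matched pairs: 1; unmatched a rows kept: 3; unmatched b rows kept: 4.
Total: 1 matched + 7 padded = 8 rows.

8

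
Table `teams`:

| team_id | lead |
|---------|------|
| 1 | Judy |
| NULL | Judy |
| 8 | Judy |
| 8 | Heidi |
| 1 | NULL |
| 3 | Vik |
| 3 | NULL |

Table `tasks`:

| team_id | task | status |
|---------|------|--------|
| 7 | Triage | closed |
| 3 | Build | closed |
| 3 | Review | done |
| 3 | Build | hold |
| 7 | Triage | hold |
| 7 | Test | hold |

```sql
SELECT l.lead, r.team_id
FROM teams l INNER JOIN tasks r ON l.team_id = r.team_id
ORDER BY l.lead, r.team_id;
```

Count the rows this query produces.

INNER JOIN keeps only pairs where the ON condition holds.
Matching on l.team_id = r.team_id. A NULL in a compared column never satisfies the condition.
- l[0] team_id=1 → no match; dropped.
- l[1] team_id=NULL → no match; dropped.
- l[2] team_id=8 → no match; dropped.
- l[3] team_id=8 → no match; dropped.
- l[4] team_id=1 → no match; dropped.
- l[5] team_id=3 → 3 match(es) in r → 3 row(s).
- l[6] team_id=3 → 3 match(es) in r → 3 row(s).
Total: 6 rows.

6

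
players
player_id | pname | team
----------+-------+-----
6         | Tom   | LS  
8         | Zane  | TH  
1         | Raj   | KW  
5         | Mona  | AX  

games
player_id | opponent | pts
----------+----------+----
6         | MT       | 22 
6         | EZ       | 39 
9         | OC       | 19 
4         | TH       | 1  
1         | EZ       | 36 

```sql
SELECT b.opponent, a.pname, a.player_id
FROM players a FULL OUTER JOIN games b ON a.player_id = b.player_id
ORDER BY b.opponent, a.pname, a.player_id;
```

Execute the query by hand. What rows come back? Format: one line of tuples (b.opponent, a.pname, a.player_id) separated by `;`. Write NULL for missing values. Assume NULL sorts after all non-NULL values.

(EZ, Raj, 1); (EZ, Tom, 6); (MT, Tom, 6); (OC, NULL, NULL); (TH, NULL, NULL); (NULL, Mona, 5); (NULL, Zane, 8)

FULL OUTER JOIN keeps every row from both sides; unmatched rows get NULL for the other side's columns.
Matching on a.player_id = b.player_id.
- a row (player_id=6): matches 2 b row(s) → 2 output row(s).
- a row (player_id=8): no match → kept, b columns NULL.
- a row (player_id=1): matches 1 b row(s) → 1 output row(s).
- a row (player_id=5): no match → kept, b columns NULL.
- plus 2 unmatched b row(s), each kept with NULL a columns.
After projecting and ordering:
b.opponent | a.pname | a.player_id
EZ | Raj | 1
EZ | Tom | 6
MT | Tom | 6
OC | NULL | NULL
TH | NULL | NULL
NULL | Mona | 5
NULL | Zane | 8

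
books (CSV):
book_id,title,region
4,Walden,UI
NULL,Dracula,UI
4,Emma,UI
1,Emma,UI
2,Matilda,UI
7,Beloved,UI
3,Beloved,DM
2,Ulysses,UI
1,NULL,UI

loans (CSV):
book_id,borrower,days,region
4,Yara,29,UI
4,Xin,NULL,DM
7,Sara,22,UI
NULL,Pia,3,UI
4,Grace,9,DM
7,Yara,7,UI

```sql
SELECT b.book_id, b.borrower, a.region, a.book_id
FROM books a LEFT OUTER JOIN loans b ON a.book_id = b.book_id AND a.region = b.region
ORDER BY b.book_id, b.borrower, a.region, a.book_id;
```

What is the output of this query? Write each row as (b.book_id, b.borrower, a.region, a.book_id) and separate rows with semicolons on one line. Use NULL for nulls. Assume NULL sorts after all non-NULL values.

(4, Yara, UI, 4); (4, Yara, UI, 4); (7, Sara, UI, 7); (7, Yara, UI, 7); (NULL, NULL, DM, 3); (NULL, NULL, UI, 1); (NULL, NULL, UI, 1); (NULL, NULL, UI, 2); (NULL, NULL, UI, 2); (NULL, NULL, UI, NULL)

LEFT JOIN keeps every row from `books`; unmatched rows get NULL for `loans`'s columns.
Matching on a.book_id = b.book_id AND a.region = b.region. A NULL in a compared column never satisfies the condition.
- book_id=4, region=UI: 1 matching b row(s), so 1 row(s) emitted.
- book_id=NULL, region=UI: no b row matches, row kept with b columns NULL.
- book_id=4, region=UI: 1 matching b row(s), so 1 row(s) emitted.
- book_id=1, region=UI: no b row matches, row kept with b columns NULL.
- book_id=2, region=UI: no b row matches, row kept with b columns NULL.
- book_id=7, region=UI: 2 matching b row(s), so 2 row(s) emitted.
- book_id=3, region=DM: no b row matches, row kept with b columns NULL.
- book_id=2, region=UI: no b row matches, row kept with b columns NULL.
- book_id=1, region=UI: no b row matches, row kept with b columns NULL.
After projecting and ordering:
b.book_id | b.borrower | a.region | a.book_id
4 | Yara | UI | 4
4 | Yara | UI | 4
7 | Sara | UI | 7
7 | Yara | UI | 7
NULL | NULL | DM | 3
NULL | NULL | UI | 1
NULL | NULL | UI | 1
NULL | NULL | UI | 2
NULL | NULL | UI | 2
NULL | NULL | UI | NULL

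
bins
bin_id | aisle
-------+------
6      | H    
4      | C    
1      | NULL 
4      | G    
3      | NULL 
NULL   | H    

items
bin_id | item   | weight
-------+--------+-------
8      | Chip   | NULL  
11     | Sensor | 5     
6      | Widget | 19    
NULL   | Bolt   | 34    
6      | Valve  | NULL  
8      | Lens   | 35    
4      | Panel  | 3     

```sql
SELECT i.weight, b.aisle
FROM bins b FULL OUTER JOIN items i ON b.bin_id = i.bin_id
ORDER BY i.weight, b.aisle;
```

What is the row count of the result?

FULL OUTER JOIN keeps every row from both sides; unmatched rows get NULL for the other side's columns.
Matching on b.bin_id = i.bin_id. A NULL in a compared column never satisfies the condition.
- b[0] bin_id=6 → 2 match(es) in i → 2 row(s).
- b[1] bin_id=4 → 1 match(es) in i → 1 row(s).
- b[2] bin_id=1 → no match; kept with NULLs on the i side.
- b[3] bin_id=4 → 1 match(es) in i → 1 row(s).
- b[4] bin_id=3 → no match; kept with NULLs on the i side.
- b[5] bin_id=NULL → no match; kept with NULLs on the i side.
- 4 row(s) from i found no b partner → padded with NULL.
Total: 4 matched + 7 padded = 11 rows.

11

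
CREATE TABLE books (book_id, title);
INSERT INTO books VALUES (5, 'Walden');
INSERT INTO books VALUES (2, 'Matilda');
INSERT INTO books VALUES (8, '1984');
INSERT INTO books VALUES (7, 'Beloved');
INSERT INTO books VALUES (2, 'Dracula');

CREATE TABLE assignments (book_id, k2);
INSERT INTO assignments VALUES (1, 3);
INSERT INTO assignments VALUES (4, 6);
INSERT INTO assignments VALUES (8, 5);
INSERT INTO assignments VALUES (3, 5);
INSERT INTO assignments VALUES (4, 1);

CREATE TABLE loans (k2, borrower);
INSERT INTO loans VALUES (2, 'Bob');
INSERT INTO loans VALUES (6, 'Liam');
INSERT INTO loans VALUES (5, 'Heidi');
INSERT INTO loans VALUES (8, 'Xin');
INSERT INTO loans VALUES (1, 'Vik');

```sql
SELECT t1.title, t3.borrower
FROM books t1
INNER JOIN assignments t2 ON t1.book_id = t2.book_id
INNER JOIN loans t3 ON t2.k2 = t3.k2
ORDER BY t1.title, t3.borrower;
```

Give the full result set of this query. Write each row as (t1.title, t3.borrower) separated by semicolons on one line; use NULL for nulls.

(1984, Heidi)

Step 1 — t1 INNER JOIN t2 on book_id → 1 row(s).
Then INNER JOIN `loans t3` on k2: keep only rows whose t2.k2 appears in t3.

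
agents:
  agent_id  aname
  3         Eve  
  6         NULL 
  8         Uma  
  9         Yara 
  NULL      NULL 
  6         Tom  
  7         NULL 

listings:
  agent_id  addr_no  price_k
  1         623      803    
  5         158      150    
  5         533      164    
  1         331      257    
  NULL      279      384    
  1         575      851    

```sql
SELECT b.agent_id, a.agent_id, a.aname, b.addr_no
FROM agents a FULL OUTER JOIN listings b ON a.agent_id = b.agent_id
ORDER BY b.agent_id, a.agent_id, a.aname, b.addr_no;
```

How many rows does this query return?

FULL OUTER JOIN keeps every row from both sides; unmatched rows get NULL for the other side's columns.
Matching on a.agent_id = b.agent_id. A NULL in a compared column never satisfies the condition.
- a (agent_id=3) has no partner → padded with NULL.
- a (agent_id=6) has no partner → padded with NULL.
- a (agent_id=8) has no partner → padded with NULL.
- a (agent_id=9) has no partner → padded with NULL.
- a (agent_id=NULL) has no partner → padded with NULL.
- a (agent_id=6) has no partner → padded with NULL.
- a (agent_id=7) has no partner → padded with NULL.
- plus 6 unmatched b row(s), each kept with NULL a columns.
Total: 0 matched + 13 padded = 13 rows.

13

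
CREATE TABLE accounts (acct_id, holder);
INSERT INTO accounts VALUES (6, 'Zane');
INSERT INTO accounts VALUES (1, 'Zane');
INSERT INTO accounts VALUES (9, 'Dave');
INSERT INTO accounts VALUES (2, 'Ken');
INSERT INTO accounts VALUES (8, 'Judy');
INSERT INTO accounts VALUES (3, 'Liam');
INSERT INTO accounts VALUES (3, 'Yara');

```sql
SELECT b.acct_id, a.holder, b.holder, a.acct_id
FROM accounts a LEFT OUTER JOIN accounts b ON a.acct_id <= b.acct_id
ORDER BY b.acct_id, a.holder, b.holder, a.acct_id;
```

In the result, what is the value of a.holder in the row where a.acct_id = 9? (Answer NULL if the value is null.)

LEFT JOIN keeps every row from `accounts a`; unmatched rows get NULL for `accounts b`'s columns.
Matching on a.acct_id <= b.acct_id.
Matched pairs: 29; unmatched a rows kept: 0.

Dave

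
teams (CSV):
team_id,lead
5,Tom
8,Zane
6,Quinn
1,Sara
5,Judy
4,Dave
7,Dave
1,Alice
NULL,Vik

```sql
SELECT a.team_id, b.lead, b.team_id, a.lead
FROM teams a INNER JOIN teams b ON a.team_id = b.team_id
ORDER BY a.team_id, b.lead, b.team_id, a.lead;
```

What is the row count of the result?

INNER JOIN keeps only pairs where the ON condition holds.
Matching on a.team_id = b.team_id. A NULL in a compared column never satisfies the condition.
- a row (team_id=5): matches 2 b row(s) → 2 output row(s).
- a row (team_id=8): matches 1 b row(s) → 1 output row(s).
- a row (team_id=6): matches 1 b row(s) → 1 output row(s).
- a row (team_id=1): matches 2 b row(s) → 2 output row(s).
- a row (team_id=5): matches 2 b row(s) → 2 output row(s).
- a row (team_id=4): matches 1 b row(s) → 1 output row(s).
- a row (team_id=7): matches 1 b row(s) → 1 output row(s).
- a row (team_id=1): matches 2 b row(s) → 2 output row(s).
- a row (team_id=NULL): no match → dropped.
Total: 12 rows.

12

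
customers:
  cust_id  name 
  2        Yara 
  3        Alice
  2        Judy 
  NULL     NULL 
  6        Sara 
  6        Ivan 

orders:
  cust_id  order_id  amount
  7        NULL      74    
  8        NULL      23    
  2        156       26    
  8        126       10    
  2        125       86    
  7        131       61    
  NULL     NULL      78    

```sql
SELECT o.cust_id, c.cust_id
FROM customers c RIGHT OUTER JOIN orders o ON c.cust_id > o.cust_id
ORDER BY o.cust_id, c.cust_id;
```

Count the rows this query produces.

RIGHT JOIN keeps every row from `orders`; unmatched rows get NULL for `customers`'s columns.
Matching on c.cust_id > o.cust_id. A NULL in a compared column never satisfies the condition.
- c (cust_id=2) has no partner in o.
- c (cust_id=3) pairs with 2 row(s) of o.
- c (cust_id=2) has no partner in o.
- c (cust_id=NULL) has no partner in o.
- c (cust_id=6) pairs with 2 row(s) of o.
- c (cust_id=6) pairs with 2 row(s) of o.
- 5 row(s) from o found no c partner → padded with NULL.
Total: 6 matched + 5 padded = 11 rows.

11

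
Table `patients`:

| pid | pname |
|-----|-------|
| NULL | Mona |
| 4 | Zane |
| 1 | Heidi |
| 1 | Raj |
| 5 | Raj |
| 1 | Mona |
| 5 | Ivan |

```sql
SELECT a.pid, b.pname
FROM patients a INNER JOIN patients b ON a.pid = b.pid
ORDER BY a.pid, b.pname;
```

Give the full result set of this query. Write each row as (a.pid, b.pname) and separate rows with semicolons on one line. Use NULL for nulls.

INNER JOIN keeps only pairs where the ON condition holds.
Matching on a.pid = b.pid. A NULL in a compared column never satisfies the condition.
Matched pairs: 14.

(1, Heidi); (1, Heidi); (1, Heidi); (1, Mona); (1, Mona); (1, Mona); (1, Raj); (1, Raj); (1, Raj); (4, Zane); (5, Ivan); (5, Ivan); (5, Raj); (5, Raj)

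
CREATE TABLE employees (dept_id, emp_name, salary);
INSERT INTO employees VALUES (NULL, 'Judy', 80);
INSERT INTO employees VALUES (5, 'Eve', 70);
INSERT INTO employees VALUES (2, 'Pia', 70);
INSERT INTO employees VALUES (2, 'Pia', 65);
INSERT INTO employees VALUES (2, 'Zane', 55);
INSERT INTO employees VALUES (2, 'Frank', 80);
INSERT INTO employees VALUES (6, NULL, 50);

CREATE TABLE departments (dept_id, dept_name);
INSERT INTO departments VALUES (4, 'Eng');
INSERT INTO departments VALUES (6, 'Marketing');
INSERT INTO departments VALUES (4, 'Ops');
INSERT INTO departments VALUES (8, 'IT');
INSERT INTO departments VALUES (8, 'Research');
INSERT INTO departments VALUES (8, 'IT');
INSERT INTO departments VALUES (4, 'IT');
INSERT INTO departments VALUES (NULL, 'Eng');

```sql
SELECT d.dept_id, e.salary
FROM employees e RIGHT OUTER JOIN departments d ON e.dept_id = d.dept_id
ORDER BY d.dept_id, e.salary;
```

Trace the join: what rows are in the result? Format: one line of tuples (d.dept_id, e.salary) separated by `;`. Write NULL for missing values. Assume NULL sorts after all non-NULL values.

(4, NULL); (4, NULL); (4, NULL); (6, 50); (8, NULL); (8, NULL); (8, NULL); (NULL, NULL)

RIGHT JOIN keeps every row from `departments`; unmatched rows get NULL for `employees`'s columns.
Matching on e.dept_id = d.dept_id. A NULL in a compared column never satisfies the condition.
Matched pairs: 1; unmatched d rows kept: 7.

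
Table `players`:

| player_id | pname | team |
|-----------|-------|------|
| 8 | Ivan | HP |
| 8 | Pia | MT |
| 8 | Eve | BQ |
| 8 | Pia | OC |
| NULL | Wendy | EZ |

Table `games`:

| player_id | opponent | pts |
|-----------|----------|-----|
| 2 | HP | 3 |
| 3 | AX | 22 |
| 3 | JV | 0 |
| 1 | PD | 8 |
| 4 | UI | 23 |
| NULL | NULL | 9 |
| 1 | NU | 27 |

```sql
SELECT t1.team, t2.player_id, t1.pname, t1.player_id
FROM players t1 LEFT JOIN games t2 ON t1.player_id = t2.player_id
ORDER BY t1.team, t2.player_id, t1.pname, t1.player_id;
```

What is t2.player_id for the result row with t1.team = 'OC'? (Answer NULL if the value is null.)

LEFT JOIN keeps every row from `players`; unmatched rows get NULL for `games`'s columns.
Matching on t1.player_id = t2.player_id. A NULL in a compared column never satisfies the condition.
- t1[0] player_id=8 → no match; kept with NULLs on the t2 side.
- t1[1] player_id=8 → no match; kept with NULLs on the t2 side.
- t1[2] player_id=8 → no match; kept with NULLs on the t2 side.
- t1[3] player_id=8 → no match; kept with NULLs on the t2 side.
- t1[4] player_id=NULL → no match; kept with NULLs on the t2 side.

NULL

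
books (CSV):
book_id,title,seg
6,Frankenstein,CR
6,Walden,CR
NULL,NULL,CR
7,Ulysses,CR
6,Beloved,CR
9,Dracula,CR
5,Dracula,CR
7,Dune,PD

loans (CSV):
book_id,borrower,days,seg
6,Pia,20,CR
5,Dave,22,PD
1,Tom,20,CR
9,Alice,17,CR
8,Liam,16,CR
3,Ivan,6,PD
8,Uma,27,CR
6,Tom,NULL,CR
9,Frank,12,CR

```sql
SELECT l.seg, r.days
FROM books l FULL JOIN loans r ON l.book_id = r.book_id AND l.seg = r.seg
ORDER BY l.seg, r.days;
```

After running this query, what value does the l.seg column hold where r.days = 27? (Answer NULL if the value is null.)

FULL OUTER JOIN keeps every row from both sides; unmatched rows get NULL for the other side's columns.
Matching on l.book_id = r.book_id AND l.seg = r.seg. A NULL in a compared column never satisfies the condition.
Matched pairs: 8; unmatched l rows kept: 4; unmatched r rows kept: 5.

NULL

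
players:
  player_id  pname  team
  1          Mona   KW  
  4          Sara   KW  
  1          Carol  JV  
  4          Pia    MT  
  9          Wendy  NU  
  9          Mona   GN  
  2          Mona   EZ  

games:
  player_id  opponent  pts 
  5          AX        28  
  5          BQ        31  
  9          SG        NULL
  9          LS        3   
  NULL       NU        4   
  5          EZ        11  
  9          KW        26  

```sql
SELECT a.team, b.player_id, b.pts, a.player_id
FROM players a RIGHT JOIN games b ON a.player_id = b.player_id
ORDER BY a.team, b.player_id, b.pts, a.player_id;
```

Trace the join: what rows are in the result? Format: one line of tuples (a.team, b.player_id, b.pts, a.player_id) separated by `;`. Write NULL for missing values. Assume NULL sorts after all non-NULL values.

(GN, 9, 3, 9); (GN, 9, 26, 9); (GN, 9, NULL, 9); (NU, 9, 3, 9); (NU, 9, 26, 9); (NU, 9, NULL, 9); (NULL, 5, 11, NULL); (NULL, 5, 28, NULL); (NULL, 5, 31, NULL); (NULL, NULL, 4, NULL)

RIGHT JOIN keeps every row from `games`; unmatched rows get NULL for `players`'s columns.
Matching on a.player_id = b.player_id. A NULL in a compared column never satisfies the condition.
- a (player_id=1) has no partner in b.
- a (player_id=4) has no partner in b.
- a (player_id=1) has no partner in b.
- a (player_id=4) has no partner in b.
- a (player_id=9) pairs with 3 row(s) of b.
- a (player_id=9) pairs with 3 row(s) of b.
- a (player_id=2) has no partner in b.
- 4 row(s) from b found no a partner → padded with NULL.
After projecting and ordering:
a.team | b.player_id | b.pts | a.player_id
GN | 9 | 3 | 9
GN | 9 | 26 | 9
GN | 9 | NULL | 9
NU | 9 | 3 | 9
NU | 9 | 26 | 9
NU | 9 | NULL | 9
NULL | 5 | 11 | NULL
NULL | 5 | 28 | NULL
NULL | 5 | 31 | NULL
NULL | NULL | 4 | NULL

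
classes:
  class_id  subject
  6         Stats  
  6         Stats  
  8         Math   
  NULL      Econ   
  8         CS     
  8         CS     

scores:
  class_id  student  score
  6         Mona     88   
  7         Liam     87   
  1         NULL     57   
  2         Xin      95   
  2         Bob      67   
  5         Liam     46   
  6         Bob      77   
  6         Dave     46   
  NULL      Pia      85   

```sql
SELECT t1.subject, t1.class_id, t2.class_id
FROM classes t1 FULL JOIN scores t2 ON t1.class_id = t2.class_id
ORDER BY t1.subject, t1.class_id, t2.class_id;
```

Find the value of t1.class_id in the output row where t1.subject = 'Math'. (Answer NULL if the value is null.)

8

FULL OUTER JOIN keeps every row from both sides; unmatched rows get NULL for the other side's columns.
Matching on t1.class_id = t2.class_id. A NULL in a compared column never satisfies the condition.
Matched pairs: 6; unmatched t1 rows kept: 4; unmatched t2 rows kept: 6.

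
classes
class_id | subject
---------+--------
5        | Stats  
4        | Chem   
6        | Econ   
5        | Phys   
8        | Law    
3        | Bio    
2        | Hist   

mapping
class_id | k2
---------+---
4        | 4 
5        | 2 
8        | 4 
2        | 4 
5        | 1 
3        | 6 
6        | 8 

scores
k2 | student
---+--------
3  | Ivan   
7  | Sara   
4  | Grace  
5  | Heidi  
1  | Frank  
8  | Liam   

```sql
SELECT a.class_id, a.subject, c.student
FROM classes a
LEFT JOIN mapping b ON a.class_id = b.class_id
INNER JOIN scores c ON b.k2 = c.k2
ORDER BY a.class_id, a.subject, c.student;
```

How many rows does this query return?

6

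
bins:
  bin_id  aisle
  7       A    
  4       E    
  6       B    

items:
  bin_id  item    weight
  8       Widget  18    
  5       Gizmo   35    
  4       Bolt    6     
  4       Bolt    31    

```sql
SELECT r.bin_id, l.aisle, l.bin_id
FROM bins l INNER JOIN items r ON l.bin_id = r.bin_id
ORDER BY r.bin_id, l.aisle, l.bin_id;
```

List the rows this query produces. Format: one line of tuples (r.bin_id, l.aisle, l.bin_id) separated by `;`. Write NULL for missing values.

(4, E, 4); (4, E, 4)

INNER JOIN keeps only pairs where the ON condition holds.
Matching on l.bin_id = r.bin_id.
- l (bin_id=7) has no partner → excluded.
- l (bin_id=4) pairs with 2 row(s) of r.
- l (bin_id=6) has no partner → excluded.
After projecting and ordering:
r.bin_id | l.aisle | l.bin_id
4 | E | 4
4 | E | 4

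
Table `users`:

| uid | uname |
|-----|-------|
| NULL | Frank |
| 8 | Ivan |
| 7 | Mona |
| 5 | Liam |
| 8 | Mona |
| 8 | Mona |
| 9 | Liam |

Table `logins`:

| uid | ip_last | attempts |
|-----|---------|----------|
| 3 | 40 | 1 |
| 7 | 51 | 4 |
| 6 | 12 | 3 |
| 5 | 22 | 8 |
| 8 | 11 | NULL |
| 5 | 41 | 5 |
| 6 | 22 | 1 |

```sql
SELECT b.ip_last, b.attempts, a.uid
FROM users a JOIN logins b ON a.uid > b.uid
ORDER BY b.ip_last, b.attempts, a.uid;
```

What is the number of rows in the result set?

INNER JOIN keeps only pairs where the ON condition holds.
Matching on a.uid > b.uid. A NULL in a compared column never satisfies the condition.
Matched pairs: 31.
Total: 31 rows.

31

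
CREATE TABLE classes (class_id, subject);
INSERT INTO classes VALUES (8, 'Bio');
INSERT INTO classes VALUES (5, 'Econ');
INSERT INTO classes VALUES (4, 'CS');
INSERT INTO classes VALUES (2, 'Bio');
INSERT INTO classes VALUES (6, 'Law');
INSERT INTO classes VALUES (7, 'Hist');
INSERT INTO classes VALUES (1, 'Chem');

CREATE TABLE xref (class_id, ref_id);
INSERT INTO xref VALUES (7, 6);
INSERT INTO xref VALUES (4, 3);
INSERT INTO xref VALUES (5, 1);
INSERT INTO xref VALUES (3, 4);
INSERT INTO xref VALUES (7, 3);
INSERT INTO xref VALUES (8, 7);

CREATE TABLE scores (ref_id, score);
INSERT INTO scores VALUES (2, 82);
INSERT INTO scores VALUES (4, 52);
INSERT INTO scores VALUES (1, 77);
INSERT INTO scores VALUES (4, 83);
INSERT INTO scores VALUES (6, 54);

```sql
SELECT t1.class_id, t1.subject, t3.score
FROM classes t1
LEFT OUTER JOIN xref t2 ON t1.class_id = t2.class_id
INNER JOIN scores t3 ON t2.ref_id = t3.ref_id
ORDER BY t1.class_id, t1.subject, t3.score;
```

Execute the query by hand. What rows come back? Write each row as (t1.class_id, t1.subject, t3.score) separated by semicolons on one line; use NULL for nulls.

(5, Econ, 77); (7, Hist, 54)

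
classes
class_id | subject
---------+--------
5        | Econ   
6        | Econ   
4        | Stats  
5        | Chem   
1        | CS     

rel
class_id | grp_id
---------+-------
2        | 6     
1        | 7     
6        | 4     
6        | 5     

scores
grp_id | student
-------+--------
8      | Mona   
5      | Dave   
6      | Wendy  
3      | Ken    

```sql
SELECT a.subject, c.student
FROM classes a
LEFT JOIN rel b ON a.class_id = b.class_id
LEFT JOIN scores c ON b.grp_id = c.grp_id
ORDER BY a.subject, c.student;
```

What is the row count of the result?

6

Step 1 — a LEFT JOIN b on class_id → 6 row(s).
Then LEFT JOIN `scores c` on grp_id: each of those 6 rows is kept; rows whose b.grp_id has no match in c get NULL for c's columns.
Result: 6 row(s).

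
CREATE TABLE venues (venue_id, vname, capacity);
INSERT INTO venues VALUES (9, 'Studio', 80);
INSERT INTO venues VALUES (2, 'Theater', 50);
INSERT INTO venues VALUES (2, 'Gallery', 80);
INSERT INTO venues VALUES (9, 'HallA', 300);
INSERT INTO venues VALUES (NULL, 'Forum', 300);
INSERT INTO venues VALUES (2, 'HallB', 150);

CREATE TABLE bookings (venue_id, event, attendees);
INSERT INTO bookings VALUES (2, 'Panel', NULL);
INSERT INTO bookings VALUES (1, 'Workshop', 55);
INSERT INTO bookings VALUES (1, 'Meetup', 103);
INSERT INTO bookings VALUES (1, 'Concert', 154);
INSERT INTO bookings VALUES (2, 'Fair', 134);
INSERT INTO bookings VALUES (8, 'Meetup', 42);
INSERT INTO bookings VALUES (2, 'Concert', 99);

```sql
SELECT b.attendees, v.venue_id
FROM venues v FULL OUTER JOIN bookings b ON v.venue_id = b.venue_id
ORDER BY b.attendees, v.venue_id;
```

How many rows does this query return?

16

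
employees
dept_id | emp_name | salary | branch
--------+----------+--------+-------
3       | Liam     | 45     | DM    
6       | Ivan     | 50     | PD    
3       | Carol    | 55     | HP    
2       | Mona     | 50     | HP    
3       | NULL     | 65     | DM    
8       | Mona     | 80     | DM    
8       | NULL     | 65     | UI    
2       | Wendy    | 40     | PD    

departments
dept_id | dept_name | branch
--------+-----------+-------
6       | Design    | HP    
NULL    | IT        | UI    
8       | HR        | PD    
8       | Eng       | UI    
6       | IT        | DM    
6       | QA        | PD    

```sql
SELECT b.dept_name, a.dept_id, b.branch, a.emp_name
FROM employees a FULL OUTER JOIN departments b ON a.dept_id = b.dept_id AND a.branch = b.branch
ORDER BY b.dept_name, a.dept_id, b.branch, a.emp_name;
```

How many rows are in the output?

FULL OUTER JOIN keeps every row from both sides; unmatched rows get NULL for the other side's columns.
Matching on a.dept_id = b.dept_id AND a.branch = b.branch. A NULL in a compared column never satisfies the condition.
- a (dept_id=3, branch=DM) has no partner → padded with NULL.
- a (dept_id=6, branch=PD) pairs with 1 row(s) of b.
- a (dept_id=3, branch=HP) has no partner → padded with NULL.
- a (dept_id=2, branch=HP) has no partner → padded with NULL.
- a (dept_id=3, branch=DM) has no partner → padded with NULL.
- a (dept_id=8, branch=DM) has no partner → padded with NULL.
- a (dept_id=8, branch=UI) pairs with 1 row(s) of b.
- a (dept_id=2, branch=PD) has no partner → padded with NULL.
- plus 4 unmatched b row(s), each kept with NULL a columns.
Total: 2 matched + 10 padded = 12 rows.

12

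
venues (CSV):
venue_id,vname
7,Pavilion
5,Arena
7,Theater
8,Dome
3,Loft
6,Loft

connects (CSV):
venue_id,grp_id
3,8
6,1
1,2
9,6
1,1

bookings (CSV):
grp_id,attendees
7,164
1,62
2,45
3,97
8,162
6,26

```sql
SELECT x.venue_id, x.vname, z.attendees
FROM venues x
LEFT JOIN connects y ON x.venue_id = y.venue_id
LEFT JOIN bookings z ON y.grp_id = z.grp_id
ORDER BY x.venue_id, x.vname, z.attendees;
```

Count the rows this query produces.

Joins associate left-to-right: venues LEFT JOIN connects on venue_id gives 6 intermediate row(s).
Then LEFT JOIN `bookings z` on grp_id: each of those 6 rows is kept; rows whose y.grp_id has no match in z get NULL for z's columns.
Result: 6 row(s).

6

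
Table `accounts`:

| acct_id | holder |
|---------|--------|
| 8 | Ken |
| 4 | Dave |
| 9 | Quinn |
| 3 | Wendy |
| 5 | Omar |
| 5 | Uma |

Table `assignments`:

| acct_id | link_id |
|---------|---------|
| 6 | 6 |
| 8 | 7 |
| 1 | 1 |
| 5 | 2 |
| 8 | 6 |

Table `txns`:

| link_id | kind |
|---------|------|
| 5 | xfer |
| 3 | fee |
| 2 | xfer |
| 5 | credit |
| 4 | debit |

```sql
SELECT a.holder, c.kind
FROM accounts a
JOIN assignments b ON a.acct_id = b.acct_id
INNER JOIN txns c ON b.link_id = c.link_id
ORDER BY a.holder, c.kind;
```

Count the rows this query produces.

Step 1 — a INNER JOIN b on acct_id → 4 row(s).
Then INNER JOIN `txns c` on link_id: keep only rows whose b.link_id appears in c.
Result: 2 row(s).

2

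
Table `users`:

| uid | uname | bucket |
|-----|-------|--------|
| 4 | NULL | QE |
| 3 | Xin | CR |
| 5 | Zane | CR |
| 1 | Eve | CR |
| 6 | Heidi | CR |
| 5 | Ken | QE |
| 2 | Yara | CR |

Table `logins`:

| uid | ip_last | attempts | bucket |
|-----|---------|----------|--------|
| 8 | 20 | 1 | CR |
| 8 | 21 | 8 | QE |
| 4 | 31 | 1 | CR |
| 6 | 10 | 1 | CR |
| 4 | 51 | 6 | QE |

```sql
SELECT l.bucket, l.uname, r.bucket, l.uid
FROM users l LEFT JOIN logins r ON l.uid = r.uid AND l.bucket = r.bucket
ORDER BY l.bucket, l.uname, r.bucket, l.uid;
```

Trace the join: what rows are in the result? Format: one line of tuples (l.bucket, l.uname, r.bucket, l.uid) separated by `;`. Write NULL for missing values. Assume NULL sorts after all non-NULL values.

LEFT JOIN keeps every row from `users`; unmatched rows get NULL for `logins`'s columns.
Matching on l.uid = r.uid AND l.bucket = r.bucket.
- l row (uid=4, bucket=QE): matches 1 r row(s) → 1 output row(s).
- l row (uid=3, bucket=CR): no match → kept, r columns NULL.
- l row (uid=5, bucket=CR): no match → kept, r columns NULL.
- l row (uid=1, bucket=CR): no match → kept, r columns NULL.
- l row (uid=6, bucket=CR): matches 1 r row(s) → 1 output row(s).
- l row (uid=5, bucket=QE): no match → kept, r columns NULL.
- l row (uid=2, bucket=CR): no match → kept, r columns NULL.
After projecting and ordering:
l.bucket | l.uname | r.bucket | l.uid
CR | Eve | NULL | 1
CR | Heidi | CR | 6
CR | Xin | NULL | 3
CR | Yara | NULL | 2
CR | Zane | NULL | 5
QE | Ken | NULL | 5
QE | NULL | QE | 4

(CR, Eve, NULL, 1); (CR, Heidi, CR, 6); (CR, Xin, NULL, 3); (CR, Yara, NULL, 2); (CR, Zane, NULL, 5); (QE, Ken, NULL, 5); (QE, NULL, QE, 4)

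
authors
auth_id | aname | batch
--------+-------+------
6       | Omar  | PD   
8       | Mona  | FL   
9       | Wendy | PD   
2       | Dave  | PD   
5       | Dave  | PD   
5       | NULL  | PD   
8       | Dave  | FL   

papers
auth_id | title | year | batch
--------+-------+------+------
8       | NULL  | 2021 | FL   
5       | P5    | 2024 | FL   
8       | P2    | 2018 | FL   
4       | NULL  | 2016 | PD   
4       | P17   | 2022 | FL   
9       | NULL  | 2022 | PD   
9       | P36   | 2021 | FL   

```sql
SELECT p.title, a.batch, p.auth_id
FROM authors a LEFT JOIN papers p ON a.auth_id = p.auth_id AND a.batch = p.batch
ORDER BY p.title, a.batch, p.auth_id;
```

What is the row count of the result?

LEFT JOIN keeps every row from `authors`; unmatched rows get NULL for `papers`'s columns.
Matching on a.auth_id = p.auth_id AND a.batch = p.batch.
- a row (auth_id=6, batch=PD): no match → kept, p columns NULL.
- a row (auth_id=8, batch=FL): matches 2 p row(s) → 2 output row(s).
- a row (auth_id=9, batch=PD): matches 1 p row(s) → 1 output row(s).
- a row (auth_id=2, batch=PD): no match → kept, p columns NULL.
- a row (auth_id=5, batch=PD): no match → kept, p columns NULL.
- a row (auth_id=5, batch=PD): no match → kept, p columns NULL.
- a row (auth_id=8, batch=FL): matches 2 p row(s) → 2 output row(s).
Total: 5 matched + 4 padded = 9 rows.

9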